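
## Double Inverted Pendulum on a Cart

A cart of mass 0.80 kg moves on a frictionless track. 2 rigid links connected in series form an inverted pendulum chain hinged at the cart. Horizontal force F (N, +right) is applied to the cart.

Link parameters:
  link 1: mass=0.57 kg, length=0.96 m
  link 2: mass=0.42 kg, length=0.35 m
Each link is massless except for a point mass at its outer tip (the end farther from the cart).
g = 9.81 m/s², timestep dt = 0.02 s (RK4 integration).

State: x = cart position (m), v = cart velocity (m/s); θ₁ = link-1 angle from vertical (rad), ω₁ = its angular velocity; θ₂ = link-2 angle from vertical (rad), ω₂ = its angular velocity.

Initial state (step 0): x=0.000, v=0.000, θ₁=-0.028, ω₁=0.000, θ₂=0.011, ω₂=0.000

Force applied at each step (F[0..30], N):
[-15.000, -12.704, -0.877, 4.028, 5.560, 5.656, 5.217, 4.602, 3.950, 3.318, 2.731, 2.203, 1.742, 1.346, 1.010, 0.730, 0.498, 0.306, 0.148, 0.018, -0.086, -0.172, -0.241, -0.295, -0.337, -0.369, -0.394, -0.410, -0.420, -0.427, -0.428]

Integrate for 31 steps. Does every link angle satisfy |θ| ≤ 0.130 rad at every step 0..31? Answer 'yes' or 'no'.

Answer: yes

Derivation:
apply F[0]=-15.000 → step 1: x=-0.004, v=-0.368, θ₁=-0.024, ω₁=0.372, θ₂=0.011, ω₂=0.039
apply F[1]=-12.704 → step 2: x=-0.014, v=-0.681, θ₁=-0.014, ω₁=0.689, θ₂=0.012, ω₂=0.069
apply F[2]=-0.877 → step 3: x=-0.028, v=-0.701, θ₁=0.000, ω₁=0.706, θ₂=0.014, ω₂=0.088
apply F[3]=+4.028 → step 4: x=-0.041, v=-0.602, θ₁=0.013, ω₁=0.603, θ₂=0.016, ω₂=0.095
apply F[4]=+5.560 → step 5: x=-0.052, v=-0.468, θ₁=0.024, ω₁=0.467, θ₂=0.018, ω₂=0.093
apply F[5]=+5.656 → step 6: x=-0.060, v=-0.333, θ₁=0.032, ω₁=0.334, θ₂=0.020, ω₂=0.084
apply F[6]=+5.217 → step 7: x=-0.065, v=-0.212, θ₁=0.038, ω₁=0.217, θ₂=0.021, ω₂=0.070
apply F[7]=+4.602 → step 8: x=-0.068, v=-0.106, θ₁=0.041, ω₁=0.118, θ₂=0.022, ω₂=0.052
apply F[8]=+3.950 → step 9: x=-0.070, v=-0.018, θ₁=0.042, ω₁=0.037, θ₂=0.023, ω₂=0.033
apply F[9]=+3.318 → step 10: x=-0.069, v=0.055, θ₁=0.043, ω₁=-0.026, θ₂=0.024, ω₂=0.014
apply F[10]=+2.731 → step 11: x=-0.068, v=0.113, θ₁=0.042, ω₁=-0.075, θ₂=0.024, ω₂=-0.004
apply F[11]=+2.203 → step 12: x=-0.065, v=0.158, θ₁=0.040, ω₁=-0.111, θ₂=0.024, ω₂=-0.020
apply F[12]=+1.742 → step 13: x=-0.061, v=0.192, θ₁=0.037, ω₁=-0.137, θ₂=0.023, ω₂=-0.035
apply F[13]=+1.346 → step 14: x=-0.057, v=0.217, θ₁=0.034, ω₁=-0.153, θ₂=0.022, ω₂=-0.048
apply F[14]=+1.010 → step 15: x=-0.053, v=0.234, θ₁=0.031, ω₁=-0.163, θ₂=0.021, ω₂=-0.059
apply F[15]=+0.730 → step 16: x=-0.048, v=0.245, θ₁=0.028, ω₁=-0.167, θ₂=0.020, ω₂=-0.067
apply F[16]=+0.498 → step 17: x=-0.043, v=0.251, θ₁=0.024, ω₁=-0.167, θ₂=0.018, ω₂=-0.074
apply F[17]=+0.306 → step 18: x=-0.038, v=0.254, θ₁=0.021, ω₁=-0.164, θ₂=0.017, ω₂=-0.079
apply F[18]=+0.148 → step 19: x=-0.033, v=0.252, θ₁=0.018, ω₁=-0.158, θ₂=0.015, ω₂=-0.083
apply F[19]=+0.018 → step 20: x=-0.028, v=0.249, θ₁=0.015, ω₁=-0.151, θ₂=0.014, ω₂=-0.084
apply F[20]=-0.086 → step 21: x=-0.023, v=0.244, θ₁=0.012, ω₁=-0.143, θ₂=0.012, ω₂=-0.085
apply F[21]=-0.172 → step 22: x=-0.018, v=0.237, θ₁=0.009, ω₁=-0.133, θ₂=0.010, ω₂=-0.085
apply F[22]=-0.241 → step 23: x=-0.013, v=0.229, θ₁=0.007, ω₁=-0.124, θ₂=0.009, ω₂=-0.083
apply F[23]=-0.295 → step 24: x=-0.009, v=0.220, θ₁=0.004, ω₁=-0.114, θ₂=0.007, ω₂=-0.081
apply F[24]=-0.337 → step 25: x=-0.005, v=0.211, θ₁=0.002, ω₁=-0.104, θ₂=0.005, ω₂=-0.078
apply F[25]=-0.369 → step 26: x=-0.001, v=0.201, θ₁=0.000, ω₁=-0.095, θ₂=0.004, ω₂=-0.075
apply F[26]=-0.394 → step 27: x=0.003, v=0.192, θ₁=-0.002, ω₁=-0.085, θ₂=0.002, ω₂=-0.071
apply F[27]=-0.410 → step 28: x=0.007, v=0.182, θ₁=-0.003, ω₁=-0.076, θ₂=0.001, ω₂=-0.067
apply F[28]=-0.420 → step 29: x=0.011, v=0.173, θ₁=-0.005, ω₁=-0.068, θ₂=-0.000, ω₂=-0.062
apply F[29]=-0.427 → step 30: x=0.014, v=0.163, θ₁=-0.006, ω₁=-0.060, θ₂=-0.002, ω₂=-0.058
apply F[30]=-0.428 → step 31: x=0.017, v=0.154, θ₁=-0.007, ω₁=-0.053, θ₂=-0.003, ω₂=-0.054
Max |angle| over trajectory = 0.043 rad; bound = 0.130 → within bound.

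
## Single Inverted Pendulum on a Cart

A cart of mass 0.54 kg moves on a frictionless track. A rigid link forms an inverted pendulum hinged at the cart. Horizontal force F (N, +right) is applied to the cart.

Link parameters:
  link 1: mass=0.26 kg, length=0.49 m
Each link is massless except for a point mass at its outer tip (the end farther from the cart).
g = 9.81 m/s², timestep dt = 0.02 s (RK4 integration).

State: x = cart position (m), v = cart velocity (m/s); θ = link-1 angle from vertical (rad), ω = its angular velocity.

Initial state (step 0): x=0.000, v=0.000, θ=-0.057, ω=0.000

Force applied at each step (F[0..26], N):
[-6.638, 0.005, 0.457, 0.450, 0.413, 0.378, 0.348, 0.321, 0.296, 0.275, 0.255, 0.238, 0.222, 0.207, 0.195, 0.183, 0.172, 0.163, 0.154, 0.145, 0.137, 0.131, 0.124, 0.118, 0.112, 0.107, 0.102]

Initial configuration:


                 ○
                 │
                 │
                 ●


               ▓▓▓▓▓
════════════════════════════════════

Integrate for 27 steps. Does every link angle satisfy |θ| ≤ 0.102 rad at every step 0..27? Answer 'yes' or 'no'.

apply F[0]=-6.638 → step 1: x=-0.002, v=-0.240, θ=-0.052, ω=0.467
apply F[1]=+0.005 → step 2: x=-0.007, v=-0.236, θ=-0.043, ω=0.439
apply F[2]=+0.457 → step 3: x=-0.012, v=-0.215, θ=-0.035, ω=0.381
apply F[3]=+0.450 → step 4: x=-0.016, v=-0.195, θ=-0.028, ω=0.329
apply F[4]=+0.413 → step 5: x=-0.020, v=-0.178, θ=-0.022, ω=0.283
apply F[5]=+0.378 → step 6: x=-0.023, v=-0.162, θ=-0.017, ω=0.243
apply F[6]=+0.348 → step 7: x=-0.026, v=-0.148, θ=-0.012, ω=0.208
apply F[7]=+0.321 → step 8: x=-0.029, v=-0.135, θ=-0.008, ω=0.178
apply F[8]=+0.296 → step 9: x=-0.031, v=-0.123, θ=-0.005, ω=0.152
apply F[9]=+0.275 → step 10: x=-0.034, v=-0.113, θ=-0.002, ω=0.129
apply F[10]=+0.255 → step 11: x=-0.036, v=-0.103, θ=0.000, ω=0.109
apply F[11]=+0.238 → step 12: x=-0.038, v=-0.095, θ=0.002, ω=0.092
apply F[12]=+0.222 → step 13: x=-0.040, v=-0.087, θ=0.004, ω=0.077
apply F[13]=+0.207 → step 14: x=-0.041, v=-0.079, θ=0.005, ω=0.064
apply F[14]=+0.195 → step 15: x=-0.043, v=-0.073, θ=0.006, ω=0.052
apply F[15]=+0.183 → step 16: x=-0.044, v=-0.067, θ=0.007, ω=0.043
apply F[16]=+0.172 → step 17: x=-0.046, v=-0.061, θ=0.008, ω=0.034
apply F[17]=+0.163 → step 18: x=-0.047, v=-0.056, θ=0.009, ω=0.027
apply F[18]=+0.154 → step 19: x=-0.048, v=-0.051, θ=0.009, ω=0.021
apply F[19]=+0.145 → step 20: x=-0.049, v=-0.046, θ=0.010, ω=0.015
apply F[20]=+0.137 → step 21: x=-0.050, v=-0.042, θ=0.010, ω=0.011
apply F[21]=+0.131 → step 22: x=-0.050, v=-0.038, θ=0.010, ω=0.007
apply F[22]=+0.124 → step 23: x=-0.051, v=-0.035, θ=0.010, ω=0.003
apply F[23]=+0.118 → step 24: x=-0.052, v=-0.031, θ=0.010, ω=0.000
apply F[24]=+0.112 → step 25: x=-0.052, v=-0.028, θ=0.010, ω=-0.002
apply F[25]=+0.107 → step 26: x=-0.053, v=-0.025, θ=0.010, ω=-0.004
apply F[26]=+0.102 → step 27: x=-0.053, v=-0.022, θ=0.010, ω=-0.006
Max |angle| over trajectory = 0.057 rad; bound = 0.102 → within bound.

Answer: yes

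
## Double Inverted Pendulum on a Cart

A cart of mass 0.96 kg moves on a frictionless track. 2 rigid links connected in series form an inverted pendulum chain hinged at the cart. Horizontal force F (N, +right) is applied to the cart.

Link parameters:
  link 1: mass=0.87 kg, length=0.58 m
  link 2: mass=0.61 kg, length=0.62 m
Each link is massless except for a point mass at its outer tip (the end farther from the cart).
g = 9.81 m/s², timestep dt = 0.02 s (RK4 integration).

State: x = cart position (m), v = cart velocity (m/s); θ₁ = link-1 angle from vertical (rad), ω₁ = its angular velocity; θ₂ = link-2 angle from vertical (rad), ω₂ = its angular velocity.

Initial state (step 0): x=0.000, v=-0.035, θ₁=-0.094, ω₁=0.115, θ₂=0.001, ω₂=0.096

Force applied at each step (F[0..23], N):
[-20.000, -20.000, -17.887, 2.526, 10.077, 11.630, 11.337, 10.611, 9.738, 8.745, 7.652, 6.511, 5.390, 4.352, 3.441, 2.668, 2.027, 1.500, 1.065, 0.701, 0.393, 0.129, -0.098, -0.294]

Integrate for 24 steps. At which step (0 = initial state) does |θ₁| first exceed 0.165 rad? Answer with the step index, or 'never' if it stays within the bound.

Answer: never

Derivation:
apply F[0]=-20.000 → step 1: x=-0.005, v=-0.420, θ₁=-0.086, ω₁=0.720, θ₂=0.004, ω₂=0.154
apply F[1]=-20.000 → step 2: x=-0.017, v=-0.812, θ₁=-0.065, ω₁=1.347, θ₂=0.007, ω₂=0.201
apply F[2]=-17.887 → step 3: x=-0.037, v=-1.170, θ₁=-0.032, ω₁=1.935, θ₂=0.011, ω₂=0.231
apply F[3]=+2.526 → step 4: x=-0.059, v=-1.115, θ₁=0.005, ω₁=1.829, θ₂=0.016, ω₂=0.242
apply F[4]=+10.077 → step 5: x=-0.080, v=-0.910, θ₁=0.038, ω₁=1.486, θ₂=0.021, ω₂=0.240
apply F[5]=+11.630 → step 6: x=-0.096, v=-0.683, θ₁=0.064, ω₁=1.118, θ₂=0.026, ω₂=0.225
apply F[6]=+11.337 → step 7: x=-0.107, v=-0.470, θ₁=0.083, ω₁=0.788, θ₂=0.030, ω₂=0.200
apply F[7]=+10.611 → step 8: x=-0.115, v=-0.278, θ₁=0.096, ω₁=0.503, θ₂=0.034, ω₂=0.167
apply F[8]=+9.738 → step 9: x=-0.118, v=-0.107, θ₁=0.104, ω₁=0.261, θ₂=0.037, ω₂=0.129
apply F[9]=+8.745 → step 10: x=-0.119, v=0.041, θ₁=0.107, ω₁=0.060, θ₂=0.039, ω₂=0.090
apply F[10]=+7.652 → step 11: x=-0.117, v=0.166, θ₁=0.107, ω₁=-0.101, θ₂=0.040, ω₂=0.051
apply F[11]=+6.511 → step 12: x=-0.113, v=0.268, θ₁=0.103, ω₁=-0.225, θ₂=0.041, ω₂=0.015
apply F[12]=+5.390 → step 13: x=-0.107, v=0.349, θ₁=0.098, ω₁=-0.315, θ₂=0.041, ω₂=-0.018
apply F[13]=+4.352 → step 14: x=-0.099, v=0.411, θ₁=0.091, ω₁=-0.376, θ₂=0.040, ω₂=-0.048
apply F[14]=+3.441 → step 15: x=-0.090, v=0.456, θ₁=0.083, ω₁=-0.413, θ₂=0.039, ω₂=-0.074
apply F[15]=+2.668 → step 16: x=-0.081, v=0.488, θ₁=0.075, ω₁=-0.431, θ₂=0.037, ω₂=-0.096
apply F[16]=+2.027 → step 17: x=-0.071, v=0.509, θ₁=0.066, ω₁=-0.435, θ₂=0.035, ω₂=-0.114
apply F[17]=+1.500 → step 18: x=-0.061, v=0.521, θ₁=0.058, ω₁=-0.430, θ₂=0.033, ω₂=-0.129
apply F[18]=+1.065 → step 19: x=-0.050, v=0.528, θ₁=0.049, ω₁=-0.417, θ₂=0.030, ω₂=-0.140
apply F[19]=+0.701 → step 20: x=-0.040, v=0.529, θ₁=0.041, ω₁=-0.400, θ₂=0.027, ω₂=-0.149
apply F[20]=+0.393 → step 21: x=-0.029, v=0.526, θ₁=0.033, ω₁=-0.380, θ₂=0.024, ω₂=-0.155
apply F[21]=+0.129 → step 22: x=-0.019, v=0.520, θ₁=0.026, ω₁=-0.358, θ₂=0.021, ω₂=-0.159
apply F[22]=-0.098 → step 23: x=-0.008, v=0.511, θ₁=0.019, ω₁=-0.334, θ₂=0.018, ω₂=-0.161
apply F[23]=-0.294 → step 24: x=0.002, v=0.500, θ₁=0.012, ω₁=-0.311, θ₂=0.015, ω₂=-0.160
max |θ₁| = 0.107 ≤ 0.165 over all 25 states.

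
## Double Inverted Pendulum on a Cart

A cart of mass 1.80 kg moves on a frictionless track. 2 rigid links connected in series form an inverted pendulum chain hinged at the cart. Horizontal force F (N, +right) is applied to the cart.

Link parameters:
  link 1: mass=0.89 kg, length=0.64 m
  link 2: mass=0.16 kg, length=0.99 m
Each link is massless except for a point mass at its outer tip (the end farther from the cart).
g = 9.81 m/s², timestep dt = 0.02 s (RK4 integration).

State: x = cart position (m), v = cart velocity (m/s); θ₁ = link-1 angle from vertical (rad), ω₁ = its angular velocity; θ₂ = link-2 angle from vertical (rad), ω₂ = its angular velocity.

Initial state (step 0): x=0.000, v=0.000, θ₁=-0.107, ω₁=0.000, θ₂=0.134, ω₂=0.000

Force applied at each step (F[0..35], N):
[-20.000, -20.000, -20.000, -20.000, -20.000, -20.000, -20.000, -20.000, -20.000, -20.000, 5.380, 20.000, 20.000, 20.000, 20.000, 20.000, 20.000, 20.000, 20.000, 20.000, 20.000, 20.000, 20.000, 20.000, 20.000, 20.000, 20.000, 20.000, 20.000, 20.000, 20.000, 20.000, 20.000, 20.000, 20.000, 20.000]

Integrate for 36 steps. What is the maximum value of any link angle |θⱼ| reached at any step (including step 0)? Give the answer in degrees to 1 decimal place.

apply F[0]=-20.000 → step 1: x=-0.002, v=-0.209, θ₁=-0.104, ω₁=0.278, θ₂=0.135, ω₂=0.061
apply F[1]=-20.000 → step 2: x=-0.008, v=-0.419, θ₁=-0.096, ω₁=0.560, θ₂=0.136, ω₂=0.120
apply F[2]=-20.000 → step 3: x=-0.019, v=-0.630, θ₁=-0.082, ω₁=0.849, θ₂=0.139, ω₂=0.175
apply F[3]=-20.000 → step 4: x=-0.034, v=-0.844, θ₁=-0.062, ω₁=1.149, θ₂=0.143, ω₂=0.225
apply F[4]=-20.000 → step 5: x=-0.053, v=-1.061, θ₁=-0.036, ω₁=1.463, θ₂=0.148, ω₂=0.267
apply F[5]=-20.000 → step 6: x=-0.076, v=-1.281, θ₁=-0.003, ω₁=1.793, θ₂=0.154, ω₂=0.301
apply F[6]=-20.000 → step 7: x=-0.104, v=-1.505, θ₁=0.036, ω₁=2.142, θ₂=0.160, ω₂=0.325
apply F[7]=-20.000 → step 8: x=-0.136, v=-1.731, θ₁=0.083, ω₁=2.509, θ₂=0.167, ω₂=0.339
apply F[8]=-20.000 → step 9: x=-0.173, v=-1.958, θ₁=0.137, ω₁=2.893, θ₂=0.174, ω₂=0.345
apply F[9]=-20.000 → step 10: x=-0.215, v=-2.183, θ₁=0.198, ω₁=3.291, θ₂=0.181, ω₂=0.345
apply F[10]=+5.380 → step 11: x=-0.258, v=-2.132, θ₁=0.264, ω₁=3.284, θ₂=0.188, ω₂=0.342
apply F[11]=+20.000 → step 12: x=-0.298, v=-1.930, θ₁=0.328, ω₁=3.075, θ₂=0.194, ω₂=0.327
apply F[12]=+20.000 → step 13: x=-0.335, v=-1.735, θ₁=0.387, ω₁=2.904, θ₂=0.201, ω₂=0.301
apply F[13]=+20.000 → step 14: x=-0.368, v=-1.549, θ₁=0.444, ω₁=2.770, θ₂=0.206, ω₂=0.263
apply F[14]=+20.000 → step 15: x=-0.397, v=-1.369, θ₁=0.498, ω₁=2.670, θ₂=0.211, ω₂=0.214
apply F[15]=+20.000 → step 16: x=-0.423, v=-1.195, θ₁=0.551, ω₁=2.602, θ₂=0.215, ω₂=0.153
apply F[16]=+20.000 → step 17: x=-0.445, v=-1.026, θ₁=0.603, ω₁=2.563, θ₂=0.217, ω₂=0.083
apply F[17]=+20.000 → step 18: x=-0.464, v=-0.861, θ₁=0.654, ω₁=2.552, θ₂=0.218, ω₂=0.003
apply F[18]=+20.000 → step 19: x=-0.479, v=-0.699, θ₁=0.705, ω₁=2.566, θ₂=0.217, ω₂=-0.084
apply F[19]=+20.000 → step 20: x=-0.492, v=-0.539, θ₁=0.757, ω₁=2.604, θ₂=0.215, ω₂=-0.178
apply F[20]=+20.000 → step 21: x=-0.501, v=-0.381, θ₁=0.809, ω₁=2.664, θ₂=0.210, ω₂=-0.277
apply F[21]=+20.000 → step 22: x=-0.507, v=-0.222, θ₁=0.863, ω₁=2.744, θ₂=0.203, ω₂=-0.380
apply F[22]=+20.000 → step 23: x=-0.510, v=-0.062, θ₁=0.919, ω₁=2.844, θ₂=0.195, ω₂=-0.485
apply F[23]=+20.000 → step 24: x=-0.509, v=0.100, θ₁=0.977, ω₁=2.962, θ₂=0.184, ω₂=-0.588
apply F[24]=+20.000 → step 25: x=-0.506, v=0.266, θ₁=1.038, ω₁=3.098, θ₂=0.171, ω₂=-0.690
apply F[25]=+20.000 → step 26: x=-0.499, v=0.436, θ₁=1.101, ω₁=3.251, θ₂=0.156, ω₂=-0.785
apply F[26]=+20.000 → step 27: x=-0.488, v=0.612, θ₁=1.168, ω₁=3.421, θ₂=0.140, ω₂=-0.872
apply F[27]=+20.000 → step 28: x=-0.474, v=0.795, θ₁=1.238, ω₁=3.610, θ₂=0.122, ω₂=-0.948
apply F[28]=+20.000 → step 29: x=-0.456, v=0.986, θ₁=1.312, ω₁=3.817, θ₂=0.102, ω₂=-1.007
apply F[29]=+20.000 → step 30: x=-0.435, v=1.188, θ₁=1.391, ω₁=4.046, θ₂=0.082, ω₂=-1.048
apply F[30]=+20.000 → step 31: x=-0.409, v=1.403, θ₁=1.474, ω₁=4.299, θ₂=0.060, ω₂=-1.063
apply F[31]=+20.000 → step 32: x=-0.378, v=1.632, θ₁=1.563, ω₁=4.581, θ₂=0.039, ω₂=-1.050
apply F[32]=+20.000 → step 33: x=-0.343, v=1.878, θ₁=1.658, ω₁=4.898, θ₂=0.019, ω₂=-1.000
apply F[33]=+20.000 → step 34: x=-0.303, v=2.145, θ₁=1.759, ω₁=5.257, θ₂=-0.001, ω₂=-0.909
apply F[34]=+20.000 → step 35: x=-0.257, v=2.437, θ₁=1.869, ω₁=5.670, θ₂=-0.017, ω₂=-0.766
apply F[35]=+20.000 → step 36: x=-0.205, v=2.760, θ₁=1.987, ω₁=6.149, θ₂=-0.031, ω₂=-0.563
Max |angle| over trajectory = 1.987 rad = 113.8°.

Answer: 113.8°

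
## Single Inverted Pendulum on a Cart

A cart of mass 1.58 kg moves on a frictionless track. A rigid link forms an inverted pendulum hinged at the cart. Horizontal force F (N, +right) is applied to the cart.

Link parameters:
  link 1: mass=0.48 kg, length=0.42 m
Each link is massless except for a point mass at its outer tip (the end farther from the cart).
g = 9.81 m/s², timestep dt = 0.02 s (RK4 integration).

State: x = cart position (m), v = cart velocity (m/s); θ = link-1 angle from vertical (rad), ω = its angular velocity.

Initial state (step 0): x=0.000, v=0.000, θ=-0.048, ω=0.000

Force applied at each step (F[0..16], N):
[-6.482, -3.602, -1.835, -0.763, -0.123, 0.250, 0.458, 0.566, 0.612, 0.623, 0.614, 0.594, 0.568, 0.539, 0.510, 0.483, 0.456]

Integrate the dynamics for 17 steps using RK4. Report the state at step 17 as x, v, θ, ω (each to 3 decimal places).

Answer: x=-0.037, v=-0.068, θ=0.007, ω=0.043

Derivation:
apply F[0]=-6.482 → step 1: x=-0.001, v=-0.079, θ=-0.046, ω=0.166
apply F[1]=-3.602 → step 2: x=-0.003, v=-0.122, θ=-0.042, ω=0.248
apply F[2]=-1.835 → step 3: x=-0.005, v=-0.143, θ=-0.037, ω=0.279
apply F[3]=-0.763 → step 4: x=-0.008, v=-0.151, θ=-0.031, ω=0.281
apply F[4]=-0.123 → step 5: x=-0.011, v=-0.150, θ=-0.026, ω=0.267
apply F[5]=+0.250 → step 6: x=-0.014, v=-0.146, θ=-0.021, ω=0.245
apply F[6]=+0.458 → step 7: x=-0.017, v=-0.139, θ=-0.016, ω=0.220
apply F[7]=+0.566 → step 8: x=-0.020, v=-0.131, θ=-0.012, ω=0.195
apply F[8]=+0.612 → step 9: x=-0.022, v=-0.123, θ=-0.008, ω=0.170
apply F[9]=+0.623 → step 10: x=-0.025, v=-0.114, θ=-0.005, ω=0.147
apply F[10]=+0.614 → step 11: x=-0.027, v=-0.106, θ=-0.002, ω=0.127
apply F[11]=+0.594 → step 12: x=-0.029, v=-0.099, θ=-0.000, ω=0.108
apply F[12]=+0.568 → step 13: x=-0.031, v=-0.092, θ=0.002, ω=0.091
apply F[13]=+0.539 → step 14: x=-0.033, v=-0.085, θ=0.004, ω=0.077
apply F[14]=+0.510 → step 15: x=-0.034, v=-0.079, θ=0.005, ω=0.064
apply F[15]=+0.483 → step 16: x=-0.036, v=-0.073, θ=0.006, ω=0.053
apply F[16]=+0.456 → step 17: x=-0.037, v=-0.068, θ=0.007, ω=0.043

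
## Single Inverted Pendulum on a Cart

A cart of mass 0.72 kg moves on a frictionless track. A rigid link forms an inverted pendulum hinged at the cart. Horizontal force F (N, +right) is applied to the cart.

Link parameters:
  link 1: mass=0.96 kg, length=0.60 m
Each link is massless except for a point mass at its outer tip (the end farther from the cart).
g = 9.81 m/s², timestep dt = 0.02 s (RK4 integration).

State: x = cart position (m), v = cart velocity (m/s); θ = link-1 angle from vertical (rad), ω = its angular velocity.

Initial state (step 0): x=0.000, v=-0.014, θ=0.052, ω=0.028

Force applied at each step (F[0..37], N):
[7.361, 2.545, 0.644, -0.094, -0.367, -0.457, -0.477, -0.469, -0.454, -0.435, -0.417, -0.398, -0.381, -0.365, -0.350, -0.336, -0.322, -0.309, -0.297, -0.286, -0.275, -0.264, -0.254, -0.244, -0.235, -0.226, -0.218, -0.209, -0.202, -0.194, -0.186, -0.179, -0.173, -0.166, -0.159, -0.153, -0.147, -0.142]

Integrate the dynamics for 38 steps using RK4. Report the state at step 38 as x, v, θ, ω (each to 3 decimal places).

Answer: x=0.062, v=-0.000, θ=-0.008, ω=0.013

Derivation:
apply F[0]=+7.361 → step 1: x=0.002, v=0.176, θ=0.050, ω=-0.272
apply F[1]=+2.545 → step 2: x=0.006, v=0.235, θ=0.043, ω=-0.354
apply F[2]=+0.644 → step 3: x=0.011, v=0.242, θ=0.036, ω=-0.354
apply F[3]=-0.094 → step 4: x=0.015, v=0.231, θ=0.029, ω=-0.325
apply F[4]=-0.367 → step 5: x=0.020, v=0.214, θ=0.023, ω=-0.288
apply F[5]=-0.457 → step 6: x=0.024, v=0.196, θ=0.018, ω=-0.251
apply F[6]=-0.477 → step 7: x=0.028, v=0.179, θ=0.013, ω=-0.217
apply F[7]=-0.469 → step 8: x=0.031, v=0.163, θ=0.009, ω=-0.187
apply F[8]=-0.454 → step 9: x=0.034, v=0.148, θ=0.006, ω=-0.160
apply F[9]=-0.435 → step 10: x=0.037, v=0.135, θ=0.003, ω=-0.137
apply F[10]=-0.417 → step 11: x=0.039, v=0.123, θ=0.000, ω=-0.116
apply F[11]=-0.398 → step 12: x=0.042, v=0.112, θ=-0.002, ω=-0.098
apply F[12]=-0.381 → step 13: x=0.044, v=0.103, θ=-0.004, ω=-0.083
apply F[13]=-0.365 → step 14: x=0.046, v=0.094, θ=-0.005, ω=-0.069
apply F[14]=-0.350 → step 15: x=0.048, v=0.085, θ=-0.006, ω=-0.057
apply F[15]=-0.336 → step 16: x=0.049, v=0.078, θ=-0.007, ω=-0.047
apply F[16]=-0.322 → step 17: x=0.051, v=0.071, θ=-0.008, ω=-0.038
apply F[17]=-0.309 → step 18: x=0.052, v=0.065, θ=-0.009, ω=-0.031
apply F[18]=-0.297 → step 19: x=0.053, v=0.059, θ=-0.010, ω=-0.024
apply F[19]=-0.286 → step 20: x=0.055, v=0.053, θ=-0.010, ω=-0.018
apply F[20]=-0.275 → step 21: x=0.056, v=0.048, θ=-0.010, ω=-0.013
apply F[21]=-0.264 → step 22: x=0.057, v=0.044, θ=-0.010, ω=-0.009
apply F[22]=-0.254 → step 23: x=0.057, v=0.040, θ=-0.011, ω=-0.005
apply F[23]=-0.244 → step 24: x=0.058, v=0.036, θ=-0.011, ω=-0.002
apply F[24]=-0.235 → step 25: x=0.059, v=0.032, θ=-0.011, ω=0.001
apply F[25]=-0.226 → step 26: x=0.059, v=0.028, θ=-0.011, ω=0.003
apply F[26]=-0.218 → step 27: x=0.060, v=0.025, θ=-0.011, ω=0.005
apply F[27]=-0.209 → step 28: x=0.060, v=0.022, θ=-0.010, ω=0.007
apply F[28]=-0.202 → step 29: x=0.061, v=0.019, θ=-0.010, ω=0.008
apply F[29]=-0.194 → step 30: x=0.061, v=0.016, θ=-0.010, ω=0.009
apply F[30]=-0.186 → step 31: x=0.061, v=0.014, θ=-0.010, ω=0.010
apply F[31]=-0.179 → step 32: x=0.062, v=0.012, θ=-0.010, ω=0.011
apply F[32]=-0.173 → step 33: x=0.062, v=0.009, θ=-0.010, ω=0.012
apply F[33]=-0.166 → step 34: x=0.062, v=0.007, θ=-0.009, ω=0.012
apply F[34]=-0.159 → step 35: x=0.062, v=0.005, θ=-0.009, ω=0.012
apply F[35]=-0.153 → step 36: x=0.062, v=0.003, θ=-0.009, ω=0.013
apply F[36]=-0.147 → step 37: x=0.062, v=0.001, θ=-0.009, ω=0.013
apply F[37]=-0.142 → step 38: x=0.062, v=-0.000, θ=-0.008, ω=0.013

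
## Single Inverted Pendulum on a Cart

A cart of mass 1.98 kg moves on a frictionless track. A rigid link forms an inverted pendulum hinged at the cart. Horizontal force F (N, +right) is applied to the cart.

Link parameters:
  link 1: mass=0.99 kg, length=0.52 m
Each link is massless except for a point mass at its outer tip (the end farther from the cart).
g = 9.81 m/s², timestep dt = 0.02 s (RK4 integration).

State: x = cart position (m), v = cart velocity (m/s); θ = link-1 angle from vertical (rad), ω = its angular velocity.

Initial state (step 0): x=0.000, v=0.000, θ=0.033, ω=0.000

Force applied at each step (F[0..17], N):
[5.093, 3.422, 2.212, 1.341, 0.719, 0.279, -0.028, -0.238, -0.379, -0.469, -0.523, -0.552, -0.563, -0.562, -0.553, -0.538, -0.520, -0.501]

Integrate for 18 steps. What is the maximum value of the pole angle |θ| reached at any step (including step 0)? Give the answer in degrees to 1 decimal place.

apply F[0]=+5.093 → step 1: x=0.000, v=0.048, θ=0.032, ω=-0.080
apply F[1]=+3.422 → step 2: x=0.002, v=0.080, θ=0.030, ω=-0.129
apply F[2]=+2.212 → step 3: x=0.004, v=0.099, θ=0.027, ω=-0.156
apply F[3]=+1.341 → step 4: x=0.006, v=0.110, θ=0.024, ω=-0.167
apply F[4]=+0.719 → step 5: x=0.008, v=0.115, θ=0.021, ω=-0.169
apply F[5]=+0.279 → step 6: x=0.010, v=0.116, θ=0.017, ω=-0.163
apply F[6]=-0.028 → step 7: x=0.013, v=0.114, θ=0.014, ω=-0.154
apply F[7]=-0.238 → step 8: x=0.015, v=0.111, θ=0.011, ω=-0.142
apply F[8]=-0.379 → step 9: x=0.017, v=0.106, θ=0.009, ω=-0.129
apply F[9]=-0.469 → step 10: x=0.019, v=0.101, θ=0.006, ω=-0.116
apply F[10]=-0.523 → step 11: x=0.021, v=0.095, θ=0.004, ω=-0.103
apply F[11]=-0.552 → step 12: x=0.023, v=0.089, θ=0.002, ω=-0.090
apply F[12]=-0.563 → step 13: x=0.025, v=0.083, θ=0.000, ω=-0.079
apply F[13]=-0.562 → step 14: x=0.026, v=0.078, θ=-0.001, ω=-0.068
apply F[14]=-0.553 → step 15: x=0.028, v=0.072, θ=-0.002, ω=-0.059
apply F[15]=-0.538 → step 16: x=0.029, v=0.067, θ=-0.004, ω=-0.050
apply F[16]=-0.520 → step 17: x=0.030, v=0.062, θ=-0.004, ω=-0.042
apply F[17]=-0.501 → step 18: x=0.031, v=0.058, θ=-0.005, ω=-0.035
Max |angle| over trajectory = 0.033 rad = 1.9°.

Answer: 1.9°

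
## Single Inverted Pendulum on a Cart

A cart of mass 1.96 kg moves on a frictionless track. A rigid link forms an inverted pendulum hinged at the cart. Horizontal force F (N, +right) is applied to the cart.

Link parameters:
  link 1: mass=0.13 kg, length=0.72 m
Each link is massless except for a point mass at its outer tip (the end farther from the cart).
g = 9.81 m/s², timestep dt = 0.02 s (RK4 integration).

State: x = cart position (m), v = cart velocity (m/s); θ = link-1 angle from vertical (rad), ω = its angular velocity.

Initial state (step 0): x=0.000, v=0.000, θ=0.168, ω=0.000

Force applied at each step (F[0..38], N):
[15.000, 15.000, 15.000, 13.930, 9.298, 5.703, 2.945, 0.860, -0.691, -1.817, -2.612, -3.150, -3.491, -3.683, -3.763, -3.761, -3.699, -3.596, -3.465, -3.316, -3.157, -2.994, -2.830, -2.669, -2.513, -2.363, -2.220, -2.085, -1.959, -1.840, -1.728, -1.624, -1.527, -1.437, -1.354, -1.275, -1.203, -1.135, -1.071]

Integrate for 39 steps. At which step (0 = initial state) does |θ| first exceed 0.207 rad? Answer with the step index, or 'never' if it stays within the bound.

Answer: never

Derivation:
apply F[0]=+15.000 → step 1: x=0.002, v=0.151, θ=0.166, ω=-0.161
apply F[1]=+15.000 → step 2: x=0.006, v=0.301, θ=0.162, ω=-0.323
apply F[2]=+15.000 → step 3: x=0.014, v=0.452, θ=0.153, ω=-0.487
apply F[3]=+13.930 → step 4: x=0.024, v=0.592, θ=0.142, ω=-0.639
apply F[4]=+9.298 → step 5: x=0.037, v=0.685, θ=0.129, ω=-0.730
apply F[5]=+5.703 → step 6: x=0.051, v=0.742, θ=0.113, ω=-0.776
apply F[6]=+2.945 → step 7: x=0.066, v=0.771, θ=0.098, ω=-0.786
apply F[7]=+0.860 → step 8: x=0.082, v=0.778, θ=0.082, ω=-0.773
apply F[8]=-0.691 → step 9: x=0.097, v=0.770, θ=0.067, ω=-0.741
apply F[9]=-1.817 → step 10: x=0.112, v=0.751, θ=0.053, ω=-0.698
apply F[10]=-2.612 → step 11: x=0.127, v=0.724, θ=0.039, ω=-0.648
apply F[11]=-3.150 → step 12: x=0.141, v=0.691, θ=0.027, ω=-0.594
apply F[12]=-3.491 → step 13: x=0.155, v=0.655, θ=0.016, ω=-0.538
apply F[13]=-3.683 → step 14: x=0.167, v=0.618, θ=0.005, ω=-0.483
apply F[14]=-3.763 → step 15: x=0.179, v=0.579, θ=-0.004, ω=-0.429
apply F[15]=-3.761 → step 16: x=0.191, v=0.541, θ=-0.012, ω=-0.378
apply F[16]=-3.699 → step 17: x=0.201, v=0.503, θ=-0.019, ω=-0.330
apply F[17]=-3.596 → step 18: x=0.211, v=0.467, θ=-0.025, ω=-0.286
apply F[18]=-3.465 → step 19: x=0.220, v=0.432, θ=-0.030, ω=-0.245
apply F[19]=-3.316 → step 20: x=0.228, v=0.399, θ=-0.035, ω=-0.207
apply F[20]=-3.157 → step 21: x=0.236, v=0.367, θ=-0.039, ω=-0.173
apply F[21]=-2.994 → step 22: x=0.243, v=0.337, θ=-0.042, ω=-0.143
apply F[22]=-2.830 → step 23: x=0.249, v=0.309, θ=-0.044, ω=-0.115
apply F[23]=-2.669 → step 24: x=0.255, v=0.282, θ=-0.046, ω=-0.091
apply F[24]=-2.513 → step 25: x=0.261, v=0.257, θ=-0.048, ω=-0.069
apply F[25]=-2.363 → step 26: x=0.265, v=0.233, θ=-0.049, ω=-0.049
apply F[26]=-2.220 → step 27: x=0.270, v=0.211, θ=-0.050, ω=-0.032
apply F[27]=-2.085 → step 28: x=0.274, v=0.191, θ=-0.051, ω=-0.018
apply F[28]=-1.959 → step 29: x=0.278, v=0.172, θ=-0.051, ω=-0.005
apply F[29]=-1.840 → step 30: x=0.281, v=0.153, θ=-0.051, ω=0.007
apply F[30]=-1.728 → step 31: x=0.284, v=0.136, θ=-0.051, ω=0.016
apply F[31]=-1.624 → step 32: x=0.286, v=0.121, θ=-0.050, ω=0.025
apply F[32]=-1.527 → step 33: x=0.289, v=0.106, θ=-0.050, ω=0.032
apply F[33]=-1.437 → step 34: x=0.290, v=0.092, θ=-0.049, ω=0.038
apply F[34]=-1.354 → step 35: x=0.292, v=0.078, θ=-0.048, ω=0.043
apply F[35]=-1.275 → step 36: x=0.294, v=0.066, θ=-0.047, ω=0.047
apply F[36]=-1.203 → step 37: x=0.295, v=0.054, θ=-0.046, ω=0.051
apply F[37]=-1.135 → step 38: x=0.296, v=0.043, θ=-0.045, ω=0.054
apply F[38]=-1.071 → step 39: x=0.297, v=0.033, θ=-0.044, ω=0.056
max |θ| = 0.168 ≤ 0.207 over all 40 states.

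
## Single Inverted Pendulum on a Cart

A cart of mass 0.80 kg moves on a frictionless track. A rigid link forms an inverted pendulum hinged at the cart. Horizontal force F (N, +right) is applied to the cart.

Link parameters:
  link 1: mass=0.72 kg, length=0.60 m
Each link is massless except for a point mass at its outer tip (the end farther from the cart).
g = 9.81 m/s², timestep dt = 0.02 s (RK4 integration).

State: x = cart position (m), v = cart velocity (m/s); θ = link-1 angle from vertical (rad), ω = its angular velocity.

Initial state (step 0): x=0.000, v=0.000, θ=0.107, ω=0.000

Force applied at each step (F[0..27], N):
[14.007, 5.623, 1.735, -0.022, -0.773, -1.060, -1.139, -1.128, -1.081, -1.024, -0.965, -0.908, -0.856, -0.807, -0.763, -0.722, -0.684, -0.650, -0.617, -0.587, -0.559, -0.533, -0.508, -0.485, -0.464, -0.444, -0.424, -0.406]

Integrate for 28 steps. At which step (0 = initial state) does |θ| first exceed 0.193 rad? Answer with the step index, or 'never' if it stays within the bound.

Answer: never

Derivation:
apply F[0]=+14.007 → step 1: x=0.003, v=0.329, θ=0.102, ω=-0.510
apply F[1]=+5.623 → step 2: x=0.011, v=0.452, θ=0.090, ω=-0.683
apply F[2]=+1.735 → step 3: x=0.020, v=0.481, θ=0.076, ω=-0.704
apply F[3]=-0.022 → step 4: x=0.030, v=0.468, θ=0.063, ω=-0.661
apply F[4]=-0.773 → step 5: x=0.039, v=0.439, θ=0.050, ω=-0.594
apply F[5]=-1.060 → step 6: x=0.047, v=0.405, θ=0.039, ω=-0.523
apply F[6]=-1.139 → step 7: x=0.055, v=0.371, θ=0.029, ω=-0.455
apply F[7]=-1.128 → step 8: x=0.062, v=0.338, θ=0.021, ω=-0.393
apply F[8]=-1.081 → step 9: x=0.069, v=0.309, θ=0.013, ω=-0.337
apply F[9]=-1.024 → step 10: x=0.075, v=0.281, θ=0.007, ω=-0.288
apply F[10]=-0.965 → step 11: x=0.080, v=0.256, θ=0.002, ω=-0.246
apply F[11]=-0.908 → step 12: x=0.085, v=0.234, θ=-0.003, ω=-0.208
apply F[12]=-0.856 → step 13: x=0.089, v=0.213, θ=-0.007, ω=-0.175
apply F[13]=-0.807 → step 14: x=0.093, v=0.194, θ=-0.010, ω=-0.147
apply F[14]=-0.763 → step 15: x=0.097, v=0.177, θ=-0.013, ω=-0.122
apply F[15]=-0.722 → step 16: x=0.101, v=0.162, θ=-0.015, ω=-0.101
apply F[16]=-0.684 → step 17: x=0.104, v=0.147, θ=-0.017, ω=-0.082
apply F[17]=-0.650 → step 18: x=0.106, v=0.134, θ=-0.018, ω=-0.066
apply F[18]=-0.617 → step 19: x=0.109, v=0.122, θ=-0.019, ω=-0.052
apply F[19]=-0.587 → step 20: x=0.111, v=0.111, θ=-0.020, ω=-0.039
apply F[20]=-0.559 → step 21: x=0.113, v=0.101, θ=-0.021, ω=-0.029
apply F[21]=-0.533 → step 22: x=0.115, v=0.091, θ=-0.021, ω=-0.020
apply F[22]=-0.508 → step 23: x=0.117, v=0.082, θ=-0.022, ω=-0.012
apply F[23]=-0.485 → step 24: x=0.119, v=0.074, θ=-0.022, ω=-0.005
apply F[24]=-0.464 → step 25: x=0.120, v=0.066, θ=-0.022, ω=0.000
apply F[25]=-0.444 → step 26: x=0.121, v=0.059, θ=-0.022, ω=0.005
apply F[26]=-0.424 → step 27: x=0.122, v=0.052, θ=-0.022, ω=0.009
apply F[27]=-0.406 → step 28: x=0.123, v=0.046, θ=-0.021, ω=0.013
max |θ| = 0.107 ≤ 0.193 over all 29 states.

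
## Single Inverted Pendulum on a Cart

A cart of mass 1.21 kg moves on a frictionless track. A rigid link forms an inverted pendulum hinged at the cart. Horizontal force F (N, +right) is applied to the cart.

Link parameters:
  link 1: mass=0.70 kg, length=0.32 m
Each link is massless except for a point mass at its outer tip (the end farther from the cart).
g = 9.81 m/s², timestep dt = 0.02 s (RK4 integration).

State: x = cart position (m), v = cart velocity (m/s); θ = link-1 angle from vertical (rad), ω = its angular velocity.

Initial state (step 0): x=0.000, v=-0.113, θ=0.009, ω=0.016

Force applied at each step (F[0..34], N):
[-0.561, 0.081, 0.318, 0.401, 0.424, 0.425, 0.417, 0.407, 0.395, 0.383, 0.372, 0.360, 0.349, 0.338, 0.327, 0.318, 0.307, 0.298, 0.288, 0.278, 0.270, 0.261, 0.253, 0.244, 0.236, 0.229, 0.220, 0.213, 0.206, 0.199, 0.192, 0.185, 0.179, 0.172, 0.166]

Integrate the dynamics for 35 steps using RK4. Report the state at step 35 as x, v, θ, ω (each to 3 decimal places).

Answer: x=-0.043, v=-0.013, θ=0.009, ω=-0.015

Derivation:
apply F[0]=-0.561 → step 1: x=-0.002, v=-0.123, θ=0.010, ω=0.054
apply F[1]=+0.081 → step 2: x=-0.005, v=-0.123, θ=0.011, ω=0.060
apply F[2]=+0.318 → step 3: x=-0.007, v=-0.119, θ=0.012, ω=0.054
apply F[3]=+0.401 → step 4: x=-0.010, v=-0.114, θ=0.013, ω=0.046
apply F[4]=+0.424 → step 5: x=-0.012, v=-0.108, θ=0.014, ω=0.037
apply F[5]=+0.425 → step 6: x=-0.014, v=-0.103, θ=0.014, ω=0.028
apply F[6]=+0.417 → step 7: x=-0.016, v=-0.098, θ=0.015, ω=0.021
apply F[7]=+0.407 → step 8: x=-0.018, v=-0.093, θ=0.015, ω=0.015
apply F[8]=+0.395 → step 9: x=-0.020, v=-0.088, θ=0.016, ω=0.009
apply F[9]=+0.383 → step 10: x=-0.021, v=-0.084, θ=0.016, ω=0.005
apply F[10]=+0.372 → step 11: x=-0.023, v=-0.079, θ=0.016, ω=0.001
apply F[11]=+0.360 → step 12: x=-0.025, v=-0.075, θ=0.016, ω=-0.003
apply F[12]=+0.349 → step 13: x=-0.026, v=-0.071, θ=0.016, ω=-0.006
apply F[13]=+0.338 → step 14: x=-0.027, v=-0.067, θ=0.015, ω=-0.008
apply F[14]=+0.327 → step 15: x=-0.029, v=-0.064, θ=0.015, ω=-0.010
apply F[15]=+0.318 → step 16: x=-0.030, v=-0.060, θ=0.015, ω=-0.012
apply F[16]=+0.307 → step 17: x=-0.031, v=-0.057, θ=0.015, ω=-0.013
apply F[17]=+0.298 → step 18: x=-0.032, v=-0.053, θ=0.015, ω=-0.014
apply F[18]=+0.288 → step 19: x=-0.033, v=-0.050, θ=0.014, ω=-0.015
apply F[19]=+0.278 → step 20: x=-0.034, v=-0.047, θ=0.014, ω=-0.016
apply F[20]=+0.270 → step 21: x=-0.035, v=-0.044, θ=0.014, ω=-0.016
apply F[21]=+0.261 → step 22: x=-0.036, v=-0.042, θ=0.013, ω=-0.017
apply F[22]=+0.253 → step 23: x=-0.037, v=-0.039, θ=0.013, ω=-0.017
apply F[23]=+0.244 → step 24: x=-0.038, v=-0.036, θ=0.013, ω=-0.017
apply F[24]=+0.236 → step 25: x=-0.038, v=-0.034, θ=0.012, ω=-0.017
apply F[25]=+0.229 → step 26: x=-0.039, v=-0.031, θ=0.012, ω=-0.017
apply F[26]=+0.220 → step 27: x=-0.039, v=-0.029, θ=0.012, ω=-0.017
apply F[27]=+0.213 → step 28: x=-0.040, v=-0.027, θ=0.011, ω=-0.017
apply F[28]=+0.206 → step 29: x=-0.041, v=-0.025, θ=0.011, ω=-0.017
apply F[29]=+0.199 → step 30: x=-0.041, v=-0.023, θ=0.011, ω=-0.017
apply F[30]=+0.192 → step 31: x=-0.041, v=-0.021, θ=0.010, ω=-0.017
apply F[31]=+0.185 → step 32: x=-0.042, v=-0.019, θ=0.010, ω=-0.016
apply F[32]=+0.179 → step 33: x=-0.042, v=-0.017, θ=0.010, ω=-0.016
apply F[33]=+0.172 → step 34: x=-0.043, v=-0.015, θ=0.009, ω=-0.016
apply F[34]=+0.166 → step 35: x=-0.043, v=-0.013, θ=0.009, ω=-0.015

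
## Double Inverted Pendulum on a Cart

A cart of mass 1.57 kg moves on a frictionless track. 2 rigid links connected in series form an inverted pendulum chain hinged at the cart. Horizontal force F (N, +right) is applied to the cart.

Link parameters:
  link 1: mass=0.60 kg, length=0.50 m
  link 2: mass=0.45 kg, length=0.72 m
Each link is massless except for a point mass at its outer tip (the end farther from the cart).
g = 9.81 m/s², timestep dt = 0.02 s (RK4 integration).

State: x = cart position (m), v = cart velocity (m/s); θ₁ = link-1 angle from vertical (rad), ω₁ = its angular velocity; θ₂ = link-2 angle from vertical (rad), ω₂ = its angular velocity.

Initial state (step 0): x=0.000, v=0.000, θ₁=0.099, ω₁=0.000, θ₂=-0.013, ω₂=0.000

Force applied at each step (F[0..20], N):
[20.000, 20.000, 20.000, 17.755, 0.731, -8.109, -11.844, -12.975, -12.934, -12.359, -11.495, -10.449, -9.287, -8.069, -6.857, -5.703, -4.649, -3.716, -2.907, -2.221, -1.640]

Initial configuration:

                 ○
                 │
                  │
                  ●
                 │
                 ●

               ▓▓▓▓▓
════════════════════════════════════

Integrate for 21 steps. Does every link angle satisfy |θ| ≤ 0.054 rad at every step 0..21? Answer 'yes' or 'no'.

apply F[0]=+20.000 → step 1: x=0.002, v=0.241, θ₁=0.095, ω₁=-0.405, θ₂=-0.014, ω₂=-0.058
apply F[1]=+20.000 → step 2: x=0.010, v=0.483, θ₁=0.083, ω₁=-0.820, θ₂=-0.015, ω₂=-0.111
apply F[2]=+20.000 → step 3: x=0.022, v=0.728, θ₁=0.062, ω₁=-1.253, θ₂=-0.018, ω₂=-0.155
apply F[3]=+17.755 → step 4: x=0.038, v=0.948, θ₁=0.033, ω₁=-1.655, θ₂=-0.021, ω₂=-0.186
apply F[4]=+0.731 → step 5: x=0.058, v=0.955, θ₁=-0.000, ω₁=-1.653, θ₂=-0.025, ω₂=-0.202
apply F[5]=-8.109 → step 6: x=0.076, v=0.854, θ₁=-0.031, ω₁=-1.454, θ₂=-0.029, ω₂=-0.207
apply F[6]=-11.844 → step 7: x=0.091, v=0.709, θ₁=-0.057, ω₁=-1.184, θ₂=-0.034, ω₂=-0.201
apply F[7]=-12.975 → step 8: x=0.104, v=0.552, θ₁=-0.078, ω₁=-0.909, θ₂=-0.037, ω₂=-0.185
apply F[8]=-12.934 → step 9: x=0.113, v=0.399, θ₁=-0.094, ω₁=-0.652, θ₂=-0.041, ω₂=-0.162
apply F[9]=-12.359 → step 10: x=0.120, v=0.255, θ₁=-0.105, ω₁=-0.423, θ₂=-0.044, ω₂=-0.134
apply F[10]=-11.495 → step 11: x=0.124, v=0.124, θ₁=-0.111, ω₁=-0.223, θ₂=-0.046, ω₂=-0.102
apply F[11]=-10.449 → step 12: x=0.125, v=0.006, θ₁=-0.114, ω₁=-0.054, θ₂=-0.048, ω₂=-0.069
apply F[12]=-9.287 → step 13: x=0.124, v=-0.096, θ₁=-0.113, ω₁=0.085, θ₂=-0.049, ω₂=-0.036
apply F[13]=-8.069 → step 14: x=0.121, v=-0.184, θ₁=-0.111, ω₁=0.196, θ₂=-0.049, ω₂=-0.005
apply F[14]=-6.857 → step 15: x=0.117, v=-0.256, θ₁=-0.106, ω₁=0.280, θ₂=-0.049, ω₂=0.024
apply F[15]=-5.703 → step 16: x=0.111, v=-0.315, θ₁=-0.100, ω₁=0.341, θ₂=-0.048, ω₂=0.050
apply F[16]=-4.649 → step 17: x=0.104, v=-0.362, θ₁=-0.092, ω₁=0.382, θ₂=-0.047, ω₂=0.074
apply F[17]=-3.716 → step 18: x=0.097, v=-0.398, θ₁=-0.085, ω₁=0.406, θ₂=-0.045, ω₂=0.094
apply F[18]=-2.907 → step 19: x=0.089, v=-0.424, θ₁=-0.076, ω₁=0.416, θ₂=-0.043, ω₂=0.111
apply F[19]=-2.221 → step 20: x=0.080, v=-0.443, θ₁=-0.068, ω₁=0.417, θ₂=-0.041, ω₂=0.125
apply F[20]=-1.640 → step 21: x=0.071, v=-0.456, θ₁=-0.060, ω₁=0.410, θ₂=-0.038, ω₂=0.137
Max |angle| over trajectory = 0.114 rad; bound = 0.054 → exceeded.

Answer: no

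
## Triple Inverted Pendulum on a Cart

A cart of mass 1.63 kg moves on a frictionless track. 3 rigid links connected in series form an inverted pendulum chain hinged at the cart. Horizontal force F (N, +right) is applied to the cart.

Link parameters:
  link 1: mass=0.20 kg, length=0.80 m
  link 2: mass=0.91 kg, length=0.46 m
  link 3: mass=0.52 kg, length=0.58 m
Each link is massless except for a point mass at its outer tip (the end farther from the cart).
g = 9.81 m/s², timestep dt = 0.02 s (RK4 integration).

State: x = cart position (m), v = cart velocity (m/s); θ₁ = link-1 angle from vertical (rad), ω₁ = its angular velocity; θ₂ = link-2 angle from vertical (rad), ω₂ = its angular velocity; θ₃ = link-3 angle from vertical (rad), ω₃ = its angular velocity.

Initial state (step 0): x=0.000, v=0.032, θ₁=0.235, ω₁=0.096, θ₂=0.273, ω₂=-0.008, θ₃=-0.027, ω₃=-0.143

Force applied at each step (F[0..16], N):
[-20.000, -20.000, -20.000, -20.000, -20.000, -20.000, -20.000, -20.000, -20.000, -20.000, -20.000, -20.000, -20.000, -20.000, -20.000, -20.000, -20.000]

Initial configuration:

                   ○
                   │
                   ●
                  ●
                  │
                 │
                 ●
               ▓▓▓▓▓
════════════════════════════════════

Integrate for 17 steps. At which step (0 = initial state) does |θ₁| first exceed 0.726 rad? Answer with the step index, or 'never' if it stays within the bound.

apply F[0]=-20.000 → step 1: x=-0.002, v=-0.241, θ₁=0.240, ω₁=0.448, θ₂=0.274, ω₂=0.110, θ₃=-0.031, ω₃=-0.238
apply F[1]=-20.000 → step 2: x=-0.010, v=-0.514, θ₁=0.253, ω₁=0.809, θ₂=0.277, ω₂=0.207, θ₃=-0.036, ω₃=-0.329
apply F[2]=-20.000 → step 3: x=-0.023, v=-0.784, θ₁=0.273, ω₁=1.184, θ₂=0.282, ω₂=0.273, θ₃=-0.044, ω₃=-0.411
apply F[3]=-20.000 → step 4: x=-0.041, v=-1.051, θ₁=0.300, ω₁=1.573, θ₂=0.288, ω₂=0.301, θ₃=-0.053, ω₃=-0.478
apply F[4]=-20.000 → step 5: x=-0.065, v=-1.312, θ₁=0.336, ω₁=1.971, θ₂=0.294, ω₂=0.297, θ₃=-0.063, ω₃=-0.524
apply F[5]=-20.000 → step 6: x=-0.093, v=-1.564, θ₁=0.379, ω₁=2.359, θ₂=0.300, ω₂=0.287, θ₃=-0.074, ω₃=-0.540
apply F[6]=-20.000 → step 7: x=-0.127, v=-1.803, θ₁=0.430, ω₁=2.715, θ₂=0.306, ω₂=0.310, θ₃=-0.084, ω₃=-0.524
apply F[7]=-20.000 → step 8: x=-0.165, v=-2.027, θ₁=0.487, ω₁=3.014, θ₂=0.313, ω₂=0.412, θ₃=-0.094, ω₃=-0.476
apply F[8]=-20.000 → step 9: x=-0.208, v=-2.239, θ₁=0.550, ω₁=3.244, θ₂=0.323, ω₂=0.626, θ₃=-0.103, ω₃=-0.403
apply F[9]=-20.000 → step 10: x=-0.255, v=-2.438, θ₁=0.617, ω₁=3.406, θ₂=0.338, ω₂=0.959, θ₃=-0.110, ω₃=-0.310
apply F[10]=-20.000 → step 11: x=-0.306, v=-2.627, θ₁=0.686, ω₁=3.505, θ₂=0.362, ω₂=1.406, θ₃=-0.115, ω₃=-0.202
apply F[11]=-20.000 → step 12: x=-0.360, v=-2.806, θ₁=0.757, ω₁=3.546, θ₂=0.395, ω₂=1.954, θ₃=-0.118, ω₃=-0.078
apply F[12]=-20.000 → step 13: x=-0.418, v=-2.975, θ₁=0.827, ω₁=3.530, θ₂=0.441, ω₂=2.592, θ₃=-0.118, ω₃=0.065
apply F[13]=-20.000 → step 14: x=-0.479, v=-3.133, θ₁=0.897, ω₁=3.454, θ₂=0.500, ω₂=3.310, θ₃=-0.115, ω₃=0.236
apply F[14]=-20.000 → step 15: x=-0.543, v=-3.276, θ₁=0.965, ω₁=3.311, θ₂=0.574, ω₂=4.101, θ₃=-0.109, ω₃=0.448
apply F[15]=-20.000 → step 16: x=-0.610, v=-3.400, θ₁=1.029, ω₁=3.096, θ₂=0.664, ω₂=4.953, θ₃=-0.097, ω₃=0.721
apply F[16]=-20.000 → step 17: x=-0.679, v=-3.498, θ₁=1.088, ω₁=2.811, θ₂=0.772, ω₂=5.842, θ₃=-0.079, ω₃=1.086
|θ₁| = 0.757 > 0.726 first at step 12.

Answer: 12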